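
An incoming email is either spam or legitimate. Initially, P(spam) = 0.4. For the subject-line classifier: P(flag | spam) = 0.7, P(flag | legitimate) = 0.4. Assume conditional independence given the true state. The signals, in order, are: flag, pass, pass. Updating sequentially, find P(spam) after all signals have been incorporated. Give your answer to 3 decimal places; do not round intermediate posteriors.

Apply Bayes' rule sequentially, carrying P(spam) forward.
After 'flag': P(spam) = 0.7·0.4000 / (0.7·0.4000 + 0.4·0.6000) ≈ 0.5385
After 'pass': P(spam) = 0.3·0.5385 / (0.3·0.5385 + 0.6·0.4615) ≈ 0.3684
After 'pass': P(spam) = 0.3·0.3684 / (0.3·0.3684 + 0.6·0.6316) ≈ 0.2258

0.226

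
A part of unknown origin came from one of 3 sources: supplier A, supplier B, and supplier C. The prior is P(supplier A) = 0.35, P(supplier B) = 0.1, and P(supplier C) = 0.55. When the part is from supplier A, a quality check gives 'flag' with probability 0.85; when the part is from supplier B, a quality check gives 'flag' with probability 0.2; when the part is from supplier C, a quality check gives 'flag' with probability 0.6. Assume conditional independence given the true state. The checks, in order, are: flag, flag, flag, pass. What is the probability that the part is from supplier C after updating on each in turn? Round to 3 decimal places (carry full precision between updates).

0.591

Each posterior becomes the prior for the next update.
After 'flag': normaliser = 0.85·0.3500 + 0.2·0.1000 + 0.6·0.5500; P(supplier A) ≈ 0.4595, P(supplier B) ≈ 0.0309, P(supplier C) ≈ 0.5097
After 'flag': normaliser = 0.85·0.4595 + 0.2·0.0309 + 0.6·0.5097; P(supplier A) ≈ 0.5559, P(supplier B) ≈ 0.0088, P(supplier C) ≈ 0.4353
After 'flag': normaliser = 0.85·0.5559 + 0.2·0.0088 + 0.6·0.4353; P(supplier A) ≈ 0.6425, P(supplier B) ≈ 0.0024, P(supplier C) ≈ 0.3551
After 'pass': normaliser = 0.15·0.6425 + 0.8·0.0024 + 0.4·0.3551; P(supplier A) ≈ 0.4010, P(supplier B) ≈ 0.0080, P(supplier C) ≈ 0.5910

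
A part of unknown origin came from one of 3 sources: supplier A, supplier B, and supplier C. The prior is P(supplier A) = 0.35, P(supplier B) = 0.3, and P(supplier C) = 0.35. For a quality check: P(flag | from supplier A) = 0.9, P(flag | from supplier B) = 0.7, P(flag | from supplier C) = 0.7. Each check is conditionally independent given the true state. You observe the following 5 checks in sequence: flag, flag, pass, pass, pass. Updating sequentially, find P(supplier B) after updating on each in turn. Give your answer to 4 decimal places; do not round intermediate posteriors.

0.4468

After 'flag': normaliser = 0.9·0.3500 + 0.7·0.3000 + 0.7·0.3500; P(supplier A) ≈ 0.4091, P(supplier B) ≈ 0.2727, P(supplier C) ≈ 0.3182
After 'flag': normaliser = 0.9·0.4091 + 0.7·0.2727 + 0.7·0.3182; P(supplier A) ≈ 0.4709, P(supplier B) ≈ 0.2442, P(supplier C) ≈ 0.2849
After 'pass': normaliser = 0.1·0.4709 + 0.3·0.2442 + 0.3·0.2849; P(supplier A) ≈ 0.2288, P(supplier B) ≈ 0.3559, P(supplier C) ≈ 0.4153
After 'pass': normaliser = 0.1·0.2288 + 0.3·0.3559 + 0.3·0.4153; P(supplier A) ≈ 0.0900, P(supplier B) ≈ 0.4200, P(supplier C) ≈ 0.4900
After 'pass': normaliser = 0.1·0.0900 + 0.3·0.4200 + 0.3·0.4900; P(supplier A) ≈ 0.0319, P(supplier B) ≈ 0.4468, P(supplier C) ≈ 0.5213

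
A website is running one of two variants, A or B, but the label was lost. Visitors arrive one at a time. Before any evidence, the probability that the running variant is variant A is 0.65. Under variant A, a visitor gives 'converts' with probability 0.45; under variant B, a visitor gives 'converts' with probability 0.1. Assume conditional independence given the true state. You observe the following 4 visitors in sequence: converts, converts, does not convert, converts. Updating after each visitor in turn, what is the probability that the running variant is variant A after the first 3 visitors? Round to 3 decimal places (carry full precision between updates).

0.958

After 'converts': P(A) = 0.45·0.6500 / (0.45·0.6500 + 0.1·0.3500) ≈ 0.8931
After 'converts': P(A) = 0.45·0.8931 / (0.45·0.8931 + 0.1·0.1069) ≈ 0.9741
After 'does not convert': P(A) = 0.55·0.9741 / (0.55·0.9741 + 0.9·0.0259) ≈ 0.9583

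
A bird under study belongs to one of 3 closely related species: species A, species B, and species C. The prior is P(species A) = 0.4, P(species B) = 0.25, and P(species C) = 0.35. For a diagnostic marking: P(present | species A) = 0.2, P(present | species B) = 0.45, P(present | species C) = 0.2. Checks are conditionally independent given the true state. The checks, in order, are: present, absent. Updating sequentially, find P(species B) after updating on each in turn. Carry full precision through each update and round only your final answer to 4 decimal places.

After 'present': normaliser = 0.2·0.4000 + 0.45·0.2500 + 0.2·0.3500; P(species A) ≈ 0.3048, P(species B) ≈ 0.4286, P(species C) ≈ 0.2667
After 'absent': normaliser = 0.8·0.3048 + 0.55·0.4286 + 0.8·0.2667; P(species A) ≈ 0.3519, P(species B) ≈ 0.3402, P(species C) ≈ 0.3079

0.3402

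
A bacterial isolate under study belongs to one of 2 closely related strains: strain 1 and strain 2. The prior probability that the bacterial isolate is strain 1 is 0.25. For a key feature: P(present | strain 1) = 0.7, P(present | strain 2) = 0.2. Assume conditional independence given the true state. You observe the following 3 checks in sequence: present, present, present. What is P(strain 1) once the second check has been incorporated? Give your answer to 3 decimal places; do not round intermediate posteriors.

0.803

Apply Bayes' rule sequentially, carrying P(strain 1) forward.
After 'present': P(strain 1) = 0.7·0.2500 / (0.7·0.2500 + 0.2·0.7500) ≈ 0.5385
After 'present': P(strain 1) = 0.7·0.5385 / (0.7·0.5385 + 0.2·0.4615) ≈ 0.8033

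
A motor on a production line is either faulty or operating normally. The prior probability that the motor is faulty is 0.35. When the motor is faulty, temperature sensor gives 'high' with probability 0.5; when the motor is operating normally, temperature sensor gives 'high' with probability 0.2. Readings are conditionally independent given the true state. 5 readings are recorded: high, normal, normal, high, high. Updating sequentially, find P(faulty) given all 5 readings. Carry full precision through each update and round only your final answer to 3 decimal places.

0.767

Apply Bayes' rule sequentially, carrying P(faulty) forward.
After 'high': P(faulty) = 0.5·0.3500 / (0.5·0.3500 + 0.2·0.6500) ≈ 0.5738
After 'normal': P(faulty) = 0.5·0.5738 / (0.5·0.5738 + 0.8·0.4262) ≈ 0.4569
After 'normal': P(faulty) = 0.5·0.4569 / (0.5·0.4569 + 0.8·0.5431) ≈ 0.3446
After 'high': P(faulty) = 0.5·0.3446 / (0.5·0.3446 + 0.2·0.6554) ≈ 0.5680
After 'high': P(faulty) = 0.5·0.5680 / (0.5·0.5680 + 0.2·0.4320) ≈ 0.7667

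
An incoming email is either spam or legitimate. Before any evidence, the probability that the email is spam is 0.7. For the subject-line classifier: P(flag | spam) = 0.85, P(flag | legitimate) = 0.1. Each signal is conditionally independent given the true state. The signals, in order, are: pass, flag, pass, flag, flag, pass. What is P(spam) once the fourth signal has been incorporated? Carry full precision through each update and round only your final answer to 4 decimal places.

0.8240

After 'pass': P(spam) = 0.15·0.7000 / (0.15·0.7000 + 0.9·0.3000) ≈ 0.2800
After 'flag': P(spam) = 0.85·0.2800 / (0.85·0.2800 + 0.1·0.7200) ≈ 0.7677
After 'pass': P(spam) = 0.15·0.7677 / (0.15·0.7677 + 0.9·0.2323) ≈ 0.3552
After 'flag': P(spam) = 0.85·0.3552 / (0.85·0.3552 + 0.1·0.6448) ≈ 0.8240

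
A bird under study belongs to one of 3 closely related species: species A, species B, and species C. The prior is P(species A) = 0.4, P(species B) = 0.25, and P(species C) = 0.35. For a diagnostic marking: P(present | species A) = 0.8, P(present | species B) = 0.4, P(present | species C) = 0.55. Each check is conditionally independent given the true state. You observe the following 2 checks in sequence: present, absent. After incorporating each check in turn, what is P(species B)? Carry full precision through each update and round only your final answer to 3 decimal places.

0.285

After 'present': normaliser = 0.8·0.4000 + 0.4·0.2500 + 0.55·0.3500; P(species A) ≈ 0.5224, P(species B) ≈ 0.1633, P(species C) ≈ 0.3143
After 'absent': normaliser = 0.2·0.5224 + 0.6·0.1633 + 0.45·0.3143; P(species A) ≈ 0.3039, P(species B) ≈ 0.2849, P(species C) ≈ 0.4113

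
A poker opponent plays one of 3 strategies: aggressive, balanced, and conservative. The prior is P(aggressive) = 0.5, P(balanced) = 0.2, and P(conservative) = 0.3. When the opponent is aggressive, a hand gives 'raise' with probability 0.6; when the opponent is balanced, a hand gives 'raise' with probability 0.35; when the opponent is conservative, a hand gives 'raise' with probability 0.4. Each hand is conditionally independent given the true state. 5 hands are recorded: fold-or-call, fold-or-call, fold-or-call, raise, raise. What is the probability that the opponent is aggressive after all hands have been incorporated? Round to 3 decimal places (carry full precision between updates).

After 'fold-or-call': normaliser = 0.4·0.5000 + 0.65·0.2000 + 0.6·0.3000; P(aggressive) ≈ 0.3922, P(balanced) ≈ 0.2549, P(conservative) ≈ 0.3529
After 'fold-or-call': normaliser = 0.4·0.3922 + 0.65·0.2549 + 0.6·0.3529; P(aggressive) ≈ 0.2936, P(balanced) ≈ 0.3101, P(conservative) ≈ 0.3963
After 'fold-or-call': normaliser = 0.4·0.2936 + 0.65·0.3101 + 0.6·0.3963; P(aggressive) ≈ 0.2109, P(balanced) ≈ 0.3620, P(conservative) ≈ 0.4271
After 'raise': normaliser = 0.6·0.2109 + 0.35·0.3620 + 0.4·0.4271; P(aggressive) ≈ 0.2984, P(balanced) ≈ 0.2988, P(conservative) ≈ 0.4028
After 'raise': normaliser = 0.6·0.2984 + 0.35·0.2988 + 0.4·0.4028; P(aggressive) ≈ 0.4026, P(balanced) ≈ 0.2351, P(conservative) ≈ 0.3623

0.403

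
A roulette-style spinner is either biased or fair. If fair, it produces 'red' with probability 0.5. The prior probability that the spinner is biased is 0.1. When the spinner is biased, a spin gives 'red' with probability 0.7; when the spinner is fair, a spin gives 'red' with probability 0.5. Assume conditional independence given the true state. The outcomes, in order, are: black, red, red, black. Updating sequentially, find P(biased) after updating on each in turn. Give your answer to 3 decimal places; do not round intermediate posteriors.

After 'black': P(biased) = 0.3·0.1000 / (0.3·0.1000 + 0.5·0.9000) ≈ 0.0625
After 'red': P(biased) = 0.7·0.0625 / (0.7·0.0625 + 0.5·0.9375) ≈ 0.0854
After 'red': P(biased) = 0.7·0.0854 / (0.7·0.0854 + 0.5·0.9146) ≈ 0.1156
After 'black': P(biased) = 0.3·0.1156 / (0.3·0.1156 + 0.5·0.8844) ≈ 0.0727

0.073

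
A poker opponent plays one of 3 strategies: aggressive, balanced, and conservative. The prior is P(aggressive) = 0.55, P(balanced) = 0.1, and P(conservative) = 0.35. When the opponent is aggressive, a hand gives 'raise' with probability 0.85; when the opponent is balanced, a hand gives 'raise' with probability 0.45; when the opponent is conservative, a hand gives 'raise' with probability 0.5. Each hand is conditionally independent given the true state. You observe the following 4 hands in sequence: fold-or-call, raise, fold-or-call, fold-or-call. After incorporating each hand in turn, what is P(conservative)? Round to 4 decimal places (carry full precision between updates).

0.7070

After 'fold-or-call': normaliser = 0.15·0.5500 + 0.55·0.1000 + 0.5·0.3500; P(aggressive) ≈ 0.2640, P(balanced) ≈ 0.1760, P(conservative) ≈ 0.5600
After 'raise': normaliser = 0.85·0.2640 + 0.45·0.1760 + 0.5·0.5600; P(aggressive) ≈ 0.3845, P(balanced) ≈ 0.1357, P(conservative) ≈ 0.4798
After 'fold-or-call': normaliser = 0.15·0.3845 + 0.55·0.1357 + 0.5·0.4798; P(aggressive) ≈ 0.1550, P(balanced) ≈ 0.2005, P(conservative) ≈ 0.6445
After 'fold-or-call': normaliser = 0.15·0.1550 + 0.55·0.2005 + 0.5·0.6445; P(aggressive) ≈ 0.0510, P(balanced) ≈ 0.2420, P(conservative) ≈ 0.7070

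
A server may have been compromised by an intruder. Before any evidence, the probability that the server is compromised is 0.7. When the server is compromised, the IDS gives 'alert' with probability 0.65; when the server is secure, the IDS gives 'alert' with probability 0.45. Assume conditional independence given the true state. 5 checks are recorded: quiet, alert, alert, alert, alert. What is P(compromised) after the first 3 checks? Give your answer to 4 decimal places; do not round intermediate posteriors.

After 'quiet': P(compromised) = 0.35·0.7000 / (0.35·0.7000 + 0.55·0.3000) ≈ 0.5976
After 'alert': P(compromised) = 0.65·0.5976 / (0.65·0.5976 + 0.45·0.4024) ≈ 0.6820
After 'alert': P(compromised) = 0.65·0.6820 / (0.65·0.6820 + 0.45·0.3180) ≈ 0.7560

0.7560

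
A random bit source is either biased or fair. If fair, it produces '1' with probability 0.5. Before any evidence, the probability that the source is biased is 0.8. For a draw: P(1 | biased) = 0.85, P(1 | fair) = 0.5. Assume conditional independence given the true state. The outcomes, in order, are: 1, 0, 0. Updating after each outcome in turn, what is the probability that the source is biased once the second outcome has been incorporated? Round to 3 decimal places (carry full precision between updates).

After '1': P(biased) = 0.85·0.8000 / (0.85·0.8000 + 0.5·0.2000) ≈ 0.8718
After '0': P(biased) = 0.15·0.8718 / (0.15·0.8718 + 0.5·0.1282) ≈ 0.6711

0.671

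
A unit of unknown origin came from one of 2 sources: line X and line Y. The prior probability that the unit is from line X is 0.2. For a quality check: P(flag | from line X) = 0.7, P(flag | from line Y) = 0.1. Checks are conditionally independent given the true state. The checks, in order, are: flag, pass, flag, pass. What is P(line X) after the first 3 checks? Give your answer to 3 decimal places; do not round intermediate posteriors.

0.803

Apply Bayes' rule sequentially, carrying P(line X) forward.
After 'flag': P(line X) = 0.7·0.2000 / (0.7·0.2000 + 0.1·0.8000) ≈ 0.6364
After 'pass': P(line X) = 0.3·0.6364 / (0.3·0.6364 + 0.9·0.3636) ≈ 0.3684
After 'flag': P(line X) = 0.7·0.3684 / (0.7·0.3684 + 0.1·0.6316) ≈ 0.8033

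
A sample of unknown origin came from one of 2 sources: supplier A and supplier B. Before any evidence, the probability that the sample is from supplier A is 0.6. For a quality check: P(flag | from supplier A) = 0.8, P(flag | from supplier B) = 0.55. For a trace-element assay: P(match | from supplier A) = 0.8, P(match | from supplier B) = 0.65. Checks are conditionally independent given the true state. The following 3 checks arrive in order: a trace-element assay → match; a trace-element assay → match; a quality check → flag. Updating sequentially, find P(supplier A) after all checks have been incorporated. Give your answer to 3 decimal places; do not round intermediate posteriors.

After a trace-element assay='match': P(supplier A) = 0.8·0.6000 / (0.8·0.6000 + 0.65·0.4000) ≈ 0.6486
After a trace-element assay='match': P(supplier A) = 0.8·0.6486 / (0.8·0.6486 + 0.65·0.3514) ≈ 0.6944
After a quality check='flag': P(supplier A) = 0.8·0.6944 / (0.8·0.6944 + 0.55·0.3056) ≈ 0.7677

0.768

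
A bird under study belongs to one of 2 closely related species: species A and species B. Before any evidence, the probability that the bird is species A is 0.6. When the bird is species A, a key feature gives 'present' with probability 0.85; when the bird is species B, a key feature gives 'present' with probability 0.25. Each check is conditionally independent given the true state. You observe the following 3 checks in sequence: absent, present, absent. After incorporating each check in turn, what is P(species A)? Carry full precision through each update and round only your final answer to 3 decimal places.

0.169

After 'absent': P(species A) = 0.15·0.6000 / (0.15·0.6000 + 0.75·0.4000) ≈ 0.2308
After 'present': P(species A) = 0.85·0.2308 / (0.85·0.2308 + 0.25·0.7692) ≈ 0.5050
After 'absent': P(species A) = 0.15·0.5050 / (0.15·0.5050 + 0.75·0.4950) ≈ 0.1694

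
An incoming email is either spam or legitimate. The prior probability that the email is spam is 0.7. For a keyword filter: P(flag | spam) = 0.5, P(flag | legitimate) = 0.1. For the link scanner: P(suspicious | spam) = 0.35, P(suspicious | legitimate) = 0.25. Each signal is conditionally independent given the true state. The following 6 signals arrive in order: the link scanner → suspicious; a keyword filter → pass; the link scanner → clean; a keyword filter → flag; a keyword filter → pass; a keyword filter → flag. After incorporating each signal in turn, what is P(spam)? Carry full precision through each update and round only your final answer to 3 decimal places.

0.956

Apply Bayes' rule sequentially, carrying P(spam) forward.
After the link scanner='suspicious': P(spam) = 0.35·0.7000 / (0.35·0.7000 + 0.25·0.3000) ≈ 0.7656
After a keyword filter='pass': P(spam) = 0.5·0.7656 / (0.5·0.7656 + 0.9·0.2344) ≈ 0.6447
After the link scanner='clean': P(spam) = 0.65·0.6447 / (0.65·0.6447 + 0.75·0.3553) ≈ 0.6113
After a keyword filter='flag': P(spam) = 0.5·0.6113 / (0.5·0.6113 + 0.1·0.3887) ≈ 0.8872
After a keyword filter='pass': P(spam) = 0.5·0.8872 / (0.5·0.8872 + 0.9·0.1128) ≈ 0.8137
After a keyword filter='flag': P(spam) = 0.5·0.8137 / (0.5·0.8137 + 0.1·0.1863) ≈ 0.9562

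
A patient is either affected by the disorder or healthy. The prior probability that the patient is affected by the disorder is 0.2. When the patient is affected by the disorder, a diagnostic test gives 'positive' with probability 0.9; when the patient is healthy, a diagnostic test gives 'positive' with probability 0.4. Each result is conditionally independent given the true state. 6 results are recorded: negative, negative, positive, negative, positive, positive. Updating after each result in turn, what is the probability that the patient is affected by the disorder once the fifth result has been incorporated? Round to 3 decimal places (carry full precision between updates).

0.006

Apply Bayes' rule sequentially, carrying P(affected) forward.
After 'negative': P(affected) = 0.1·0.2000 / (0.1·0.2000 + 0.6·0.8000) ≈ 0.0400
After 'negative': P(affected) = 0.1·0.0400 / (0.1·0.0400 + 0.6·0.9600) ≈ 0.0069
After 'positive': P(affected) = 0.9·0.0069 / (0.9·0.0069 + 0.4·0.9931) ≈ 0.0154
After 'negative': P(affected) = 0.1·0.0154 / (0.1·0.0154 + 0.6·0.9846) ≈ 0.0026
After 'positive': P(affected) = 0.9·0.0026 / (0.9·0.0026 + 0.4·0.9974) ≈ 0.0058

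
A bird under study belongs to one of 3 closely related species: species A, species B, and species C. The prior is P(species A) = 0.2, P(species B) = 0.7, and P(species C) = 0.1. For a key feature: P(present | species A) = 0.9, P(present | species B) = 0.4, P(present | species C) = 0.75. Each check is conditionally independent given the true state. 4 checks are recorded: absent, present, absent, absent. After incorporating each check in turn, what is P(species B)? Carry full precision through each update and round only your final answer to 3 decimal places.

0.978

After 'absent': normaliser = 0.1·0.2000 + 0.6·0.7000 + 0.25·0.1000; P(species A) ≈ 0.0430, P(species B) ≈ 0.9032, P(species C) ≈ 0.0538
After 'present': normaliser = 0.9·0.0430 + 0.4·0.9032 + 0.75·0.0538; P(species A) ≈ 0.0879, P(species B) ≈ 0.8205, P(species C) ≈ 0.0916
After 'absent': normaliser = 0.1·0.0879 + 0.6·0.8205 + 0.25·0.0916; P(species A) ≈ 0.0168, P(species B) ≈ 0.9395, P(species C) ≈ 0.0437
After 'absent': normaliser = 0.1·0.0168 + 0.6·0.9395 + 0.25·0.0437; P(species A) ≈ 0.0029, P(species B) ≈ 0.9781, P(species C) ≈ 0.0190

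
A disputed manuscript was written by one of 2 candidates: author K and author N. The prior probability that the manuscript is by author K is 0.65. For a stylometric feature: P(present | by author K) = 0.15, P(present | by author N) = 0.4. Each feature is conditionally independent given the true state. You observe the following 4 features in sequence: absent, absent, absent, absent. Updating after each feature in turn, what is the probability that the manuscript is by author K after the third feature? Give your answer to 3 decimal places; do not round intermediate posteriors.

0.841

After 'absent': P(author K) = 0.85·0.6500 / (0.85·0.6500 + 0.6·0.3500) ≈ 0.7246
After 'absent': P(author K) = 0.85·0.7246 / (0.85·0.7246 + 0.6·0.2754) ≈ 0.7885
After 'absent': P(author K) = 0.85·0.7885 / (0.85·0.7885 + 0.6·0.2115) ≈ 0.8408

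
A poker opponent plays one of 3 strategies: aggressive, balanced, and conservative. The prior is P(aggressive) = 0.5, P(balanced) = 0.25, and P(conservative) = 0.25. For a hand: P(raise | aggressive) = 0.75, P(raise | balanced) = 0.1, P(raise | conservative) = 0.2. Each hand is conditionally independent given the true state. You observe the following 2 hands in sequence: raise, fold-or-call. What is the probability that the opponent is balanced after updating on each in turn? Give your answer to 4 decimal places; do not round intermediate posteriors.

0.1440

After 'raise': normaliser = 0.75·0.5000 + 0.1·0.2500 + 0.2·0.2500; P(aggressive) ≈ 0.8333, P(balanced) ≈ 0.0556, P(conservative) ≈ 0.1111
After 'fold-or-call': normaliser = 0.25·0.8333 + 0.9·0.0556 + 0.8·0.1111; P(aggressive) ≈ 0.6000, P(balanced) ≈ 0.1440, P(conservative) ≈ 0.2560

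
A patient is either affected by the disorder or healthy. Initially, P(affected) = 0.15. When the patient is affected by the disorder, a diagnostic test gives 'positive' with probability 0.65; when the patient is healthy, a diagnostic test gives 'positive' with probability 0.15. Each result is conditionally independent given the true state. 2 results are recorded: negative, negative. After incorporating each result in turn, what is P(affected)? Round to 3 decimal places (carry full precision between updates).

After 'negative': P(affected) = 0.35·0.1500 / (0.35·0.1500 + 0.85·0.8500) ≈ 0.0677
After 'negative': P(affected) = 0.35·0.0677 / (0.35·0.0677 + 0.85·0.9323) ≈ 0.0291

0.029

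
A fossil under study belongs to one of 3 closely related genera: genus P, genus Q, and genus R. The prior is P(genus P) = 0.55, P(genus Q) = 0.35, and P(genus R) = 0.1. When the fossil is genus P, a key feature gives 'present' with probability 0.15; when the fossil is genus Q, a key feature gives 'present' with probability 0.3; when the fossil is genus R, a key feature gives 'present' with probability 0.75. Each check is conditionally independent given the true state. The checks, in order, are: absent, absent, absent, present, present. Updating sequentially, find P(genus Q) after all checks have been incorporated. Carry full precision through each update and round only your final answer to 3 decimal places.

0.560

After 'absent': normaliser = 0.85·0.5500 + 0.7·0.3500 + 0.25·0.1000; P(genus P) ≈ 0.6339, P(genus Q) ≈ 0.3322, P(genus R) ≈ 0.0339
After 'absent': normaliser = 0.85·0.6339 + 0.7·0.3322 + 0.25·0.0339; P(genus P) ≈ 0.6909, P(genus Q) ≈ 0.2982, P(genus R) ≈ 0.0109
After 'absent': normaliser = 0.85·0.6909 + 0.7·0.2982 + 0.25·0.0109; P(genus P) ≈ 0.7353, P(genus Q) ≈ 0.2613, P(genus R) ≈ 0.0034
After 'present': normaliser = 0.15·0.7353 + 0.3·0.2613 + 0.75·0.0034; P(genus P) ≈ 0.5767, P(genus Q) ≈ 0.4099, P(genus R) ≈ 0.0133
After 'present': normaliser = 0.15·0.5767 + 0.3·0.4099 + 0.75·0.0133; P(genus P) ≈ 0.3941, P(genus Q) ≈ 0.5603, P(genus R) ≈ 0.0456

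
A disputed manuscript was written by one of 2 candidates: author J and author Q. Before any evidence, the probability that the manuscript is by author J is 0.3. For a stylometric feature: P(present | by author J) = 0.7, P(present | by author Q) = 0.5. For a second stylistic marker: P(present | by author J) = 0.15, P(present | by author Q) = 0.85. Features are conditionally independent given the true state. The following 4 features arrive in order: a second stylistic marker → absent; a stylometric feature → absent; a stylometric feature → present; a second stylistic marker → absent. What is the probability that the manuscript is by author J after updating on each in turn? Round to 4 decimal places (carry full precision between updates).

Apply Bayes' rule sequentially, carrying P(author J) forward.
After a second stylistic marker='absent': P(author J) = 0.85·0.3000 / (0.85·0.3000 + 0.15·0.7000) ≈ 0.7083
After a stylometric feature='absent': P(author J) = 0.3·0.7083 / (0.3·0.7083 + 0.5·0.2917) ≈ 0.5930
After a stylometric feature='present': P(author J) = 0.7·0.5930 / (0.7·0.5930 + 0.5·0.4070) ≈ 0.6711
After a second stylistic marker='absent': P(author J) = 0.85·0.6711 / (0.85·0.6711 + 0.15·0.3289) ≈ 0.9204

0.9204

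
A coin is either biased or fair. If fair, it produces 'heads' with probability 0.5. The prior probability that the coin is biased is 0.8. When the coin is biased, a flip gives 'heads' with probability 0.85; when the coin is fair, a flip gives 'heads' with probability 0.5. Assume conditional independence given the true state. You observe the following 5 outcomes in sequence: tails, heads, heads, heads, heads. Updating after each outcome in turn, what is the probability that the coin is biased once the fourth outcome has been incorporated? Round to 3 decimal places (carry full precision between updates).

After 'tails': P(biased) = 0.15·0.8000 / (0.15·0.8000 + 0.5·0.2000) ≈ 0.5455
After 'heads': P(biased) = 0.85·0.5455 / (0.85·0.5455 + 0.5·0.4545) ≈ 0.6711
After 'heads': P(biased) = 0.85·0.6711 / (0.85·0.6711 + 0.5·0.3289) ≈ 0.7762
After 'heads': P(biased) = 0.85·0.7762 / (0.85·0.7762 + 0.5·0.2238) ≈ 0.8550

0.855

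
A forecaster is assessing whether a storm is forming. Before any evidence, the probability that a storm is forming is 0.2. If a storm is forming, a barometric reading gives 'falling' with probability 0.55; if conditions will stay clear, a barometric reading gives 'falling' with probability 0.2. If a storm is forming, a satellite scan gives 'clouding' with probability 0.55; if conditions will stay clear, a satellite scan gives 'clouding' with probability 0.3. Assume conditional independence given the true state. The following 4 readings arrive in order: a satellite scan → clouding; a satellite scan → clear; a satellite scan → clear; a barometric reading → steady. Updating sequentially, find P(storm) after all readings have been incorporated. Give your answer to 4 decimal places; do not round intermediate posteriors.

0.0963

Each posterior becomes the prior for the next update.
After a satellite scan='clouding': P(storm) = 0.55·0.2000 / (0.55·0.2000 + 0.3·0.8000) ≈ 0.3143
After a satellite scan='clear': P(storm) = 0.45·0.3143 / (0.45·0.3143 + 0.7·0.6857) ≈ 0.2276
After a satellite scan='clear': P(storm) = 0.45·0.2276 / (0.45·0.2276 + 0.7·0.7724) ≈ 0.1592
After a barometric reading='steady': P(storm) = 0.45·0.1592 / (0.45·0.1592 + 0.8·0.8408) ≈ 0.0963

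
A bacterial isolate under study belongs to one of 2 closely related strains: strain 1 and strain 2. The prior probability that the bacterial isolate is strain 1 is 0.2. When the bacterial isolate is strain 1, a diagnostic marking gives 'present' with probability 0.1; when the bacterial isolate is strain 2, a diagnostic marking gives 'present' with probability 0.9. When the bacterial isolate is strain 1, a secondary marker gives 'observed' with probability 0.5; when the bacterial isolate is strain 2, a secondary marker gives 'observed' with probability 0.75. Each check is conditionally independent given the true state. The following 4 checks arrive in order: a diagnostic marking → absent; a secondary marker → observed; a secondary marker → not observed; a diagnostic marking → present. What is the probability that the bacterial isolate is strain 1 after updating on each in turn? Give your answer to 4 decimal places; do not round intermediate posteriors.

0.2500

After a diagnostic marking='absent': P(strain 1) = 0.9·0.2000 / (0.9·0.2000 + 0.1·0.8000) ≈ 0.6923
After a secondary marker='observed': P(strain 1) = 0.5·0.6923 / (0.5·0.6923 + 0.75·0.3077) ≈ 0.6000
After a secondary marker='not observed': P(strain 1) = 0.5·0.6000 / (0.5·0.6000 + 0.25·0.4000) ≈ 0.7500
After a diagnostic marking='present': P(strain 1) = 0.1·0.7500 / (0.1·0.7500 + 0.9·0.2500) ≈ 0.2500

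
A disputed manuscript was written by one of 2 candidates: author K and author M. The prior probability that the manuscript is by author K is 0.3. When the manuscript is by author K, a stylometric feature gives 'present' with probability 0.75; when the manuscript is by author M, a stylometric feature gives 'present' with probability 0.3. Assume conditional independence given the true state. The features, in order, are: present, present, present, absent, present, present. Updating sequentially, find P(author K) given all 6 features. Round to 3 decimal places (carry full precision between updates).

After 'present': P(author K) = 0.75·0.3000 / (0.75·0.3000 + 0.3·0.7000) ≈ 0.5172
After 'present': P(author K) = 0.75·0.5172 / (0.75·0.5172 + 0.3·0.4828) ≈ 0.7282
After 'present': P(author K) = 0.75·0.7282 / (0.75·0.7282 + 0.3·0.2718) ≈ 0.8701
After 'absent': P(author K) = 0.25·0.8701 / (0.25·0.8701 + 0.7·0.1299) ≈ 0.7052
After 'present': P(author K) = 0.75·0.7052 / (0.75·0.7052 + 0.3·0.2948) ≈ 0.8567
After 'present': P(author K) = 0.75·0.8567 / (0.75·0.8567 + 0.3·0.1433) ≈ 0.9373

0.937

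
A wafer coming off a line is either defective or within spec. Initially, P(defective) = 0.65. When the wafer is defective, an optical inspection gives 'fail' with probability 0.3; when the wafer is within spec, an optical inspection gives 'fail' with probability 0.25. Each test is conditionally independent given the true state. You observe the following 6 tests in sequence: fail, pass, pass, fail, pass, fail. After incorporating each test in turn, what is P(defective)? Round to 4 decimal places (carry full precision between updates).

0.7229

After 'fail': P(defective) = 0.3·0.6500 / (0.3·0.6500 + 0.25·0.3500) ≈ 0.6903
After 'pass': P(defective) = 0.7·0.6903 / (0.7·0.6903 + 0.75·0.3097) ≈ 0.6753
After 'pass': P(defective) = 0.7·0.6753 / (0.7·0.6753 + 0.75·0.3247) ≈ 0.6600
After 'fail': P(defective) = 0.3·0.6600 / (0.3·0.6600 + 0.25·0.3400) ≈ 0.6997
After 'pass': P(defective) = 0.7·0.6997 / (0.7·0.6997 + 0.75·0.3003) ≈ 0.6850
After 'fail': P(defective) = 0.3·0.6850 / (0.3·0.6850 + 0.25·0.3150) ≈ 0.7229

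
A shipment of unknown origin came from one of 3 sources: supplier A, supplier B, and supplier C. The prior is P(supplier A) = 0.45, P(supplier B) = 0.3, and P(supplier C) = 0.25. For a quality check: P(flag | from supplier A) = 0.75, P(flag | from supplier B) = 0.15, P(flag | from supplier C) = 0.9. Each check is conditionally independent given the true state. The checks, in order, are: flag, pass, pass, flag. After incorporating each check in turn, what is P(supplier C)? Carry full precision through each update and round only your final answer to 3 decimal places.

0.089

After 'flag': normaliser = 0.75·0.4500 + 0.15·0.3000 + 0.9·0.2500; P(supplier A) ≈ 0.5556, P(supplier B) ≈ 0.0741, P(supplier C) ≈ 0.3704
After 'pass': normaliser = 0.25·0.5556 + 0.85·0.0741 + 0.1·0.3704; P(supplier A) ≈ 0.5814, P(supplier B) ≈ 0.2636, P(supplier C) ≈ 0.1550
After 'pass': normaliser = 0.25·0.5814 + 0.85·0.2636 + 0.1·0.1550; P(supplier A) ≈ 0.3776, P(supplier B) ≈ 0.5821, P(supplier C) ≈ 0.0403
After 'flag': normaliser = 0.75·0.3776 + 0.15·0.5821 + 0.9·0.0403; P(supplier A) ≈ 0.6962, P(supplier B) ≈ 0.2146, P(supplier C) ≈ 0.0891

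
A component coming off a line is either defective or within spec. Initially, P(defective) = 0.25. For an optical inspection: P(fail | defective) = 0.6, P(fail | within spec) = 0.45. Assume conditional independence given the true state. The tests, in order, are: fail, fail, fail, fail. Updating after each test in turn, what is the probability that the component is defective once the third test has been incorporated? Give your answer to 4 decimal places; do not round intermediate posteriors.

0.4414

After 'fail': P(defective) = 0.6·0.2500 / (0.6·0.2500 + 0.45·0.7500) ≈ 0.3077
After 'fail': P(defective) = 0.6·0.3077 / (0.6·0.3077 + 0.45·0.6923) ≈ 0.3721
After 'fail': P(defective) = 0.6·0.3721 / (0.6·0.3721 + 0.45·0.6279) ≈ 0.4414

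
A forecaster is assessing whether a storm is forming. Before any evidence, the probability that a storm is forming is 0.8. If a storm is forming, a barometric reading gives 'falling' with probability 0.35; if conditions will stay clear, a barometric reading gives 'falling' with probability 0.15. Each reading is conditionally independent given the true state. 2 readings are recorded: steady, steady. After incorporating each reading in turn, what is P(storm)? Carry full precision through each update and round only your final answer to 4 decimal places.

0.7005

Apply Bayes' rule sequentially, carrying P(storm) forward.
After 'steady': P(storm) = 0.65·0.8000 / (0.65·0.8000 + 0.85·0.2000) ≈ 0.7536
After 'steady': P(storm) = 0.65·0.7536 / (0.65·0.7536 + 0.85·0.2464) ≈ 0.7005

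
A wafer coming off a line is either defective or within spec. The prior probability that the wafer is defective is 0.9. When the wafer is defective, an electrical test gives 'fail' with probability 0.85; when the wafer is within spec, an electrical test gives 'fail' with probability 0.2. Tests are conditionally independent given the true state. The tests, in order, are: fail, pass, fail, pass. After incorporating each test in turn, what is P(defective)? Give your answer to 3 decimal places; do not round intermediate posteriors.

After 'fail': P(defective) = 0.85·0.9000 / (0.85·0.9000 + 0.2·0.1000) ≈ 0.9745
After 'pass': P(defective) = 0.15·0.9745 / (0.15·0.9745 + 0.8·0.0255) ≈ 0.8776
After 'fail': P(defective) = 0.85·0.8776 / (0.85·0.8776 + 0.2·0.1224) ≈ 0.9682
After 'pass': P(defective) = 0.15·0.9682 / (0.15·0.9682 + 0.8·0.0318) ≈ 0.8511

0.851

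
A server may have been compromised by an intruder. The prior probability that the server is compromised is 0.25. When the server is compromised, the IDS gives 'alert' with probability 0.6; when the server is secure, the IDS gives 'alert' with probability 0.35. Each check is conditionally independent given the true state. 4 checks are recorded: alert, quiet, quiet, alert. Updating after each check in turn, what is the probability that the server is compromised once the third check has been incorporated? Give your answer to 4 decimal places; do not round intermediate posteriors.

Apply Bayes' rule sequentially, carrying P(compromised) forward.
After 'alert': P(compromised) = 0.6·0.2500 / (0.6·0.2500 + 0.35·0.7500) ≈ 0.3636
After 'quiet': P(compromised) = 0.4·0.3636 / (0.4·0.3636 + 0.65·0.6364) ≈ 0.2602
After 'quiet': P(compromised) = 0.4·0.2602 / (0.4·0.2602 + 0.65·0.7398) ≈ 0.1779

0.1779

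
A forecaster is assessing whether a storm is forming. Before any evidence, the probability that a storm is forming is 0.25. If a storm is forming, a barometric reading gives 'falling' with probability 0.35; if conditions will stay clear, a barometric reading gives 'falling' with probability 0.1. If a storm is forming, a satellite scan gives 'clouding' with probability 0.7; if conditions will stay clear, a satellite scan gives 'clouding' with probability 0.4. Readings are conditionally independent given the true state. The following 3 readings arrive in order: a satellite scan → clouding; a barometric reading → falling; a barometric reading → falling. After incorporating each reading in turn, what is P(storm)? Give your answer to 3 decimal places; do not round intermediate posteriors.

0.877

After a satellite scan='clouding': P(storm) = 0.7·0.2500 / (0.7·0.2500 + 0.4·0.7500) ≈ 0.3684
After a barometric reading='falling': P(storm) = 0.35·0.3684 / (0.35·0.3684 + 0.1·0.6316) ≈ 0.6712
After a barometric reading='falling': P(storm) = 0.35·0.6712 / (0.35·0.6712 + 0.1·0.3288) ≈ 0.8772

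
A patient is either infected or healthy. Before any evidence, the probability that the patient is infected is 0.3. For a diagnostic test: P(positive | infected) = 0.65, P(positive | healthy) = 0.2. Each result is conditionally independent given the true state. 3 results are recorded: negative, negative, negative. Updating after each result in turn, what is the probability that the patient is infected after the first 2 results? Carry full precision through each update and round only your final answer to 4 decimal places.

0.0758

After 'negative': P(infected) = 0.35·0.3000 / (0.35·0.3000 + 0.8·0.7000) ≈ 0.1579
After 'negative': P(infected) = 0.35·0.1579 / (0.35·0.1579 + 0.8·0.8421) ≈ 0.0758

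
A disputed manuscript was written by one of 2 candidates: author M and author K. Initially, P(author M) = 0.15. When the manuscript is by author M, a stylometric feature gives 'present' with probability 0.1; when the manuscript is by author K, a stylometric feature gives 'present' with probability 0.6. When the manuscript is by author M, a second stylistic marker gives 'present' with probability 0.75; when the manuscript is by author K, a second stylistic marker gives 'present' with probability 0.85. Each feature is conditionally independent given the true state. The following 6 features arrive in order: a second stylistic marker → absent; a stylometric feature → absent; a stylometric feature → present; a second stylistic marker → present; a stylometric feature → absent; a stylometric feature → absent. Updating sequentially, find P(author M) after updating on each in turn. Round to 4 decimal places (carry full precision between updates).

0.3301

Each posterior becomes the prior for the next update.
After a second stylistic marker='absent': P(author M) = 0.25·0.1500 / (0.25·0.1500 + 0.15·0.8500) ≈ 0.2273
After a stylometric feature='absent': P(author M) = 0.9·0.2273 / (0.9·0.2273 + 0.4·0.7727) ≈ 0.3982
After a stylometric feature='present': P(author M) = 0.1·0.3982 / (0.1·0.3982 + 0.6·0.6018) ≈ 0.0993
After a second stylistic marker='present': P(author M) = 0.75·0.0993 / (0.75·0.0993 + 0.85·0.9007) ≈ 0.0887
After a stylometric feature='absent': P(author M) = 0.9·0.0887 / (0.9·0.0887 + 0.4·0.9113) ≈ 0.1796
After a stylometric feature='absent': P(author M) = 0.9·0.1796 / (0.9·0.1796 + 0.4·0.8204) ≈ 0.3301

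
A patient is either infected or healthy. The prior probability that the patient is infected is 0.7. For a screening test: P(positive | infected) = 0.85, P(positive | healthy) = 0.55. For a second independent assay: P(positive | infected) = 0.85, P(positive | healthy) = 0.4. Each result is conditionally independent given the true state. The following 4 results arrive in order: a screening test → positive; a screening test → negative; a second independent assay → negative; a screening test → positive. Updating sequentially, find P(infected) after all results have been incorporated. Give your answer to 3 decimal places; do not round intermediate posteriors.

0.317

Each posterior becomes the prior for the next update.
After a screening test='positive': P(infected) = 0.85·0.7000 / (0.85·0.7000 + 0.55·0.3000) ≈ 0.7829
After a screening test='negative': P(infected) = 0.15·0.7829 / (0.15·0.7829 + 0.45·0.2171) ≈ 0.5459
After a second independent assay='negative': P(infected) = 0.15·0.5459 / (0.15·0.5459 + 0.6·0.4541) ≈ 0.2311
After a screening test='positive': P(infected) = 0.85·0.2311 / (0.85·0.2311 + 0.55·0.7689) ≈ 0.3171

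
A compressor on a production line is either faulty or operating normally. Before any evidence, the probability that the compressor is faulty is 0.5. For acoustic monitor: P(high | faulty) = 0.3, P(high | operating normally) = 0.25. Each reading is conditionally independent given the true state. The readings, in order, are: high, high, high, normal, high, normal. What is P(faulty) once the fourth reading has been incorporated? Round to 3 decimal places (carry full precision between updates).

After 'high': P(faulty) = 0.3·0.5000 / (0.3·0.5000 + 0.25·0.5000) ≈ 0.5455
After 'high': P(faulty) = 0.3·0.5455 / (0.3·0.5455 + 0.25·0.4545) ≈ 0.5902
After 'high': P(faulty) = 0.3·0.5902 / (0.3·0.5902 + 0.25·0.4098) ≈ 0.6334
After 'normal': P(faulty) = 0.7·0.6334 / (0.7·0.6334 + 0.75·0.3666) ≈ 0.6173

0.617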